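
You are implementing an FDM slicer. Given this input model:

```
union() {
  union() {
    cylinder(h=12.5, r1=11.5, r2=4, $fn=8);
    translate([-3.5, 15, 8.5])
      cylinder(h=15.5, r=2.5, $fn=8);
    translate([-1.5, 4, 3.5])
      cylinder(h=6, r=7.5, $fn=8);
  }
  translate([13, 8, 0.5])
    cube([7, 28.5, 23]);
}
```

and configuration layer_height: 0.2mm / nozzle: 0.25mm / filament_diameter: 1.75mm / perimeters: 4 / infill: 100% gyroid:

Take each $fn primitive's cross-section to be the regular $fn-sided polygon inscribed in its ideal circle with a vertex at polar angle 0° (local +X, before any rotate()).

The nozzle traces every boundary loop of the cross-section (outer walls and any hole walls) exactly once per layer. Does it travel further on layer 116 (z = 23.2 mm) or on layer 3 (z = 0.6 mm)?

layer 3 (z = 0.6 mm)

Layer 116 (z = 23.2): the cone is absent (z outside [0, 12.5]); the r=2.5 cylinder at (-3.5, 15) gives a regular 8-gon of circumradius 2.5 (constant along its height) (perimeter = 2·8·2.500·sin(180°/8) = 15.31 mm); the cylinder at (-1.5, 4) is not intersected at this z (z outside [3.5, 9.5]); Combining (union): only the r=2.5 cylinder at (-3.5, 15) is present, so the union is just that shape — boundary = 15.31 mm; the cube at (13, 8) is present — its section is the full 7×28.5 rectangle (perimeter 71.00 mm); Merging all regions: the 2 present regions are separate (no shared area or edge), so areas and boundary lengths simply add and each stays a separate island — boundary = 86.31 mm. So its perimeter = 86.31 mm. Layer 3 (z = 0.6): the cone (r1=11.5→r2=4) has section circumradius 11.140 here — a regular 8-gon (perimeter = 2·8·11.140·sin(180°/8) = 68.21 mm); the cylinder at (-3.5, 15) is not intersected at this z (z outside [8.5, 24]); the cylinder at (-1.5, 4) is absent (z outside [3.5, 9.5]); Combining (union): only the cone is present, so the union is just that shape — boundary = 68.21 mm; the cube at (13, 8) is present — its section is the full 7×28.5 rectangle (perimeter 71.00 mm); Taking the union: the 2 present regions are separate (no shared area or edge), so areas and boundary lengths simply add and each stays a separate island — boundary = 139.21 mm. So its perimeter = 139.21 mm. Layer 3 is larger (139.21 vs 86.31 mm).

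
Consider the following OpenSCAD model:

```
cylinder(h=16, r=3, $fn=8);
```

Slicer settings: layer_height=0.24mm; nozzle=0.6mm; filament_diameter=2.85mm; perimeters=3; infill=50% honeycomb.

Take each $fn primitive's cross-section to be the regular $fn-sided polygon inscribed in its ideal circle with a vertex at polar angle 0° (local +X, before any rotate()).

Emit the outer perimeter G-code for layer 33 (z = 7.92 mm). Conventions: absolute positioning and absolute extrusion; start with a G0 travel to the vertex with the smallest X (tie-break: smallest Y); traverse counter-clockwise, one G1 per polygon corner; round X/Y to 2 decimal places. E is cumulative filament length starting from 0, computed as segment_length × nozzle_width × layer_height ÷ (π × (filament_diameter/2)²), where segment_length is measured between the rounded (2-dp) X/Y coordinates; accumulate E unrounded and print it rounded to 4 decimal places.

G0 X-3.00 Y0.00 Z7.92
G1 X-2.12 Y-2.12 E0.0518
G1 X0.00 Y-3.00 E0.1036
G1 X2.12 Y-2.12 E0.1554
G1 X3.00 Y0.00 E0.2073
G1 X2.12 Y2.12 E0.2591
G1 X0.00 Y3.00 E0.3109
G1 X-2.12 Y2.12 E0.3627
G1 X-3.00 Y0.00 E0.4145

At z = 7.92 mm: the r=3 cylinder contributes a regular 8-gon of circumradius 3. The outline is a single polygon with 8 vertices. Extrusion per mm of travel: 0.6 × 0.24 / (π × 1.425²) = 0.022573. Accumulating E over each segment gives final E = 0.4145.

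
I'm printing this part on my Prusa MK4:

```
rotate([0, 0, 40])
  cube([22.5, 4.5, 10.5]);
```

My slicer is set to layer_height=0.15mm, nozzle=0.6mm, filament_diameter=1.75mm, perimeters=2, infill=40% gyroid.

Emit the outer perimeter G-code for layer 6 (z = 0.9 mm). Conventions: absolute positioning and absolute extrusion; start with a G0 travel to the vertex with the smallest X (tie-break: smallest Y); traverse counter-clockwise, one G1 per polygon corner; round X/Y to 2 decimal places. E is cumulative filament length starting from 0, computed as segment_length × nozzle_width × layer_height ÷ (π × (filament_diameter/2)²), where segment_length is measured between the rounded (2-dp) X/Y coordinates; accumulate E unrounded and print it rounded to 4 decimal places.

At z = 0.9 mm: the cube is present — its section is the full 22.5×4.5 rectangle; (whole slice rotated 40° about Z — lengths, areas and connectivity unchanged). The outline is a single polygon with 4 vertices. Extrusion per mm of travel: 0.6 × 0.15 / (π × 0.875²) = 0.037418. Accumulating E over each segment gives final E = 2.0206.

G0 X-2.89 Y3.45 Z0.90
G1 X0.00 Y0.00 E0.1684
G1 X17.24 Y14.46 E1.0103
G1 X14.34 Y17.91 E1.1790
G1 X-2.89 Y3.45 E2.0206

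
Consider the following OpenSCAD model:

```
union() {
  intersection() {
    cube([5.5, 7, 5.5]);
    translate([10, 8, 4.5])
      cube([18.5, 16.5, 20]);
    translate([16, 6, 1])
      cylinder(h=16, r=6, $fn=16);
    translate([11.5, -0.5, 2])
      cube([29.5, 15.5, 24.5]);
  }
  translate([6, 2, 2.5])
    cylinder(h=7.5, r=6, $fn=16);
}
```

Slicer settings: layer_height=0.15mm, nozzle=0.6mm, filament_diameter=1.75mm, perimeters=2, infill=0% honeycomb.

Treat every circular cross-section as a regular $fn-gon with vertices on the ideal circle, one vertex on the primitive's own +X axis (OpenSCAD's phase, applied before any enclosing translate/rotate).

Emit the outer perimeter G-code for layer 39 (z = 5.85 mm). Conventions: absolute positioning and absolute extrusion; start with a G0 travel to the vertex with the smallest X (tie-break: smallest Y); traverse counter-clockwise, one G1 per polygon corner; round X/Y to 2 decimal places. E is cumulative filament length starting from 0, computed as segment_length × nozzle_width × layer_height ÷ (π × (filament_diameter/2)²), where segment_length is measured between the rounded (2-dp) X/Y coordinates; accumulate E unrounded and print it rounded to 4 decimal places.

G0 X0.00 Y2.00 Z5.85
G1 X0.46 Y-0.30 E0.0878
G1 X1.76 Y-2.24 E0.1751
G1 X3.70 Y-3.54 E0.2625
G1 X6.00 Y-4.00 E0.3503
G1 X8.30 Y-3.54 E0.4381
G1 X10.24 Y-2.24 E0.5254
G1 X11.54 Y-0.30 E0.6128
G1 X12.00 Y2.00 E0.7006
G1 X11.54 Y4.30 E0.7883
G1 X10.24 Y6.24 E0.8757
G1 X8.30 Y7.54 E0.9631
G1 X6.00 Y8.00 E1.0509
G1 X3.70 Y7.54 E1.1386
G1 X1.76 Y6.24 E1.2260
G1 X0.46 Y4.30 E1.3134
G1 X0.00 Y2.00 E1.4012

At z = 5.85 mm: the cube is absent (z outside [0, 5.5]); the 18.5×16.5 cube at (10, 8) contributes its full rectangle; the r=6 cylinder at (16, 6) contributes a regular 16-gon of circumradius 6; the cube at (11.5, -0.5) (footprint 29.5×15.5) is included at this height; Keeping only the common overlap: at least one operand is absent at this height, so nothing remains; the r=6 cylinder at (6, 2) gives a regular 16-gon of circumradius 6 (constant along its height); Merging all regions: only the r=6 cylinder at (6, 2) is present, so the union is just that shape — 1 connected region. The outline is a single polygon with 16 vertices. Extrusion per mm of travel: 0.6 × 0.15 / (π × 0.875²) = 0.037418. Accumulating E over each segment gives final E = 1.4012.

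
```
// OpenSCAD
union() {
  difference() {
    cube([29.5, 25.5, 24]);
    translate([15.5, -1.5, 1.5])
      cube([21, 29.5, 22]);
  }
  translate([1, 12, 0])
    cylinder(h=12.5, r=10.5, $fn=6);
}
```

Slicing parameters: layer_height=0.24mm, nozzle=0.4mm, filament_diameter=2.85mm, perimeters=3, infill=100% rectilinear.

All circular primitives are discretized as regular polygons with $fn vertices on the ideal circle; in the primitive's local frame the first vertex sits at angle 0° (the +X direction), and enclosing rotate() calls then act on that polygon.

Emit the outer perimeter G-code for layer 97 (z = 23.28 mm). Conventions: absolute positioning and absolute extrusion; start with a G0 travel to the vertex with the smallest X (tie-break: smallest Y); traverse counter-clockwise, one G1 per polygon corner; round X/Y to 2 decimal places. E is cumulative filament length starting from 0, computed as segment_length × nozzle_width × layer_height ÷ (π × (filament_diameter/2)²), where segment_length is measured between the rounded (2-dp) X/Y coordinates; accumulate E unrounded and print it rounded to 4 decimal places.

At z = 23.28 mm: the 29.5×25.5 cube contributes its full rectangle; the cube at (15.5, -1.5) is present — its section is the full 21×29.5 rectangle; Subtracting the remaining from the first: starting from the 29.5×25.5 cube, the 21×29.5 cube at (15.5, -1.5) partially overlaps it — only the 357.00 mm² overlap (of its 619.50 mm²) is removed, clipping the outline — 1 connected region; the cylinder at (1, 12) is not intersected at this z (z outside [0, 12.5]); Taking the union: only the result so far is present, so the union is just that shape — 1 connected region. The outline is a single polygon with 4 vertices. Extrusion per mm of travel: 0.4 × 0.24 / (π × 1.425²) = 0.015048. Accumulating E over each segment gives final E = 1.2340.

G0 X0.00 Y0.00 Z23.28
G1 X15.50 Y0.00 E0.2333
G1 X15.50 Y25.50 E0.6170
G1 X0.00 Y25.50 E0.8502
G1 X0.00 Y0.00 E1.2340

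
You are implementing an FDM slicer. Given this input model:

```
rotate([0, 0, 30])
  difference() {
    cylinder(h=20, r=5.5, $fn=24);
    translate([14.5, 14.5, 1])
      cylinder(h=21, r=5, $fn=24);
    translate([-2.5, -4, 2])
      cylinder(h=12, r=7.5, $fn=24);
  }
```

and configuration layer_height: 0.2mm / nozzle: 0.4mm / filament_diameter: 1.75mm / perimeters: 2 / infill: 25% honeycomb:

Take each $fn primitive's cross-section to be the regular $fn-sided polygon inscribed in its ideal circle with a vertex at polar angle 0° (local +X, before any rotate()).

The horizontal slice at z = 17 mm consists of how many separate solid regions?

1

At z = 17 mm: the r=5.5 cylinder gives a regular 24-gon of circumradius 5.5 (constant along its height); the cylinder at (14.5, 14.5): section is a regular 24-gon, circumradius r=5; the cylinder at (-2.5, -4) is not intersected at this z (z outside [2, 14]); Subtracting the remaining from the first: starting from the r=5.5 cylinder, the r=5 cylinder at (14.5, 14.5) misses the remaining region (no effect) — 1 connected region; (rotated 30° about Z; rotation is an isometry so areas/perimeters/island counts are preserved). The result has 1 disconnected region.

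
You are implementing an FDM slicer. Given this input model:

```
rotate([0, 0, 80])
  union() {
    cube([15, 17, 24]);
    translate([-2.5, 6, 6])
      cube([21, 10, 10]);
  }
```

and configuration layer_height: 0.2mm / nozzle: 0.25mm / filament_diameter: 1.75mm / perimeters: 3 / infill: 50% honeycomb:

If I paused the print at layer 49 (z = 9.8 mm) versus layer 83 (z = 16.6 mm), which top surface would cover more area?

Layer 49 (z = 9.8): the 15×17 cube contributes its full rectangle (area 255.00 mm²); the cube at (-2.5, 6) is present — its section is the full 21×10 rectangle (area 210.00 mm²); Combining (union): the regions partially overlap — summed areas 465.00 mm² minus the doubly-counted overlap 150.00 mm² gives 315.00 mm² — area = 315.00 mm²; (whole slice rotated 80° about Z — lengths, areas and connectivity unchanged). So its area = 315.00 mm². Layer 83 (z = 16.6): the cube (footprint 15×17) is included at this height (area 255.00 mm²); the cube at (-2.5, 6) is not intersected at this z (z outside [6, 16]); Combining (union): only the 15×17 cube is present, so the union is just that shape — area = 255.00 mm²; (rotated 80° about Z; rotation is an isometry so areas/perimeters/island counts are preserved). So its area = 255.00 mm². Layer 49 is larger (315.00 vs 255.00 mm²).

layer 49 (z = 9.8 mm)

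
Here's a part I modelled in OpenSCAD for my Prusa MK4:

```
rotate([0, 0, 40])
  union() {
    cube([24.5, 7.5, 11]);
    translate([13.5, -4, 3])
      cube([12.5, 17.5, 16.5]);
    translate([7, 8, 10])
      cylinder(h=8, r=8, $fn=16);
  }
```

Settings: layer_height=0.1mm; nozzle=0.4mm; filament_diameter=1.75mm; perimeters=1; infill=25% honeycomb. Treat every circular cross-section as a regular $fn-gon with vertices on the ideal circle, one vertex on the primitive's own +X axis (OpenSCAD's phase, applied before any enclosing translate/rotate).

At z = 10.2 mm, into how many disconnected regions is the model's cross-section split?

At z = 10.2 mm: the 24.5×7.5 cube contributes its full rectangle; the 12.5×17.5 cube at (13.5, -4) contributes its full rectangle; the r=8 cylinder at (7, 8) contributes a regular 16-gon of circumradius 8; Combining (union): the regions partially overlap (shared area 175.73 mm²), so overlapping operands fuse into one piece — 1 connected region; (rotated 40° about Z; rotation is an isometry so areas/perimeters/island counts are preserved). The result has 1 disconnected region.

1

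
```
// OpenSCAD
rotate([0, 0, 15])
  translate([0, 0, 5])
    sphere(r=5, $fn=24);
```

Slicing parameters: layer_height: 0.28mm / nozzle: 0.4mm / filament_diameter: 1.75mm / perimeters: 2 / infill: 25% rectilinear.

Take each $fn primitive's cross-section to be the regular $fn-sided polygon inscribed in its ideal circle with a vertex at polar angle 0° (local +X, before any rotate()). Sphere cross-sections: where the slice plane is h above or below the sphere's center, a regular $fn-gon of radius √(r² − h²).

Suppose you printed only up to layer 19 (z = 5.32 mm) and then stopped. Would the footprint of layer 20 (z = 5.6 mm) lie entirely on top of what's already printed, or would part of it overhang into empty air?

Compare the two slices. At z = 5.32: the sphere: section is a regular 24-gon, circumradius = √(r²−h²) = √(5²−0.32²) = 4.990 (area = (24/2)·4.990²·sin(360°/24) = 77.33 mm²); (rotated 15° about Z; rotation is an isometry so areas/perimeters/island counts are preserved). At z = 5.6: the sphere: section is a regular 24-gon, circumradius = √(r²−h²) = √(5²−0.6²) = 4.964 (area = (24/2)·4.964²·sin(360°/24) = 76.53 mm²); (rotated 15° about Z; rotation is an isometry so areas/perimeters/island counts are preserved). Checking containment: the cross-section at z = 5.6 is a subset of the cross-section at z = 5.32.

entirely on top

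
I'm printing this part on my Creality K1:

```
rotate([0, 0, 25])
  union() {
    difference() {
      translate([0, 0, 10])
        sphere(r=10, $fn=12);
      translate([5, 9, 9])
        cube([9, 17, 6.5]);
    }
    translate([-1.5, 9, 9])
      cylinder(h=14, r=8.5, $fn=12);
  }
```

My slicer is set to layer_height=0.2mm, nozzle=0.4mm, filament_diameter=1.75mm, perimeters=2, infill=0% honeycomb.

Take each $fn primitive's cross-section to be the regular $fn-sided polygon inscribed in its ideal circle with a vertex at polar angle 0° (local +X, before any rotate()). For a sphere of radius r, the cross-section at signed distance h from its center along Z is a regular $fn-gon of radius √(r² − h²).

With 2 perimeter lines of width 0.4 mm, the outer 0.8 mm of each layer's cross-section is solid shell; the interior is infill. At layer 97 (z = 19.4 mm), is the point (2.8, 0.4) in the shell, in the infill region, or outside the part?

shell

At z = 19.4 mm: the r=10 sphere contributes a regular 12-gon of circumradius √(10²−9.4²) = 3.412; the cube at (5, 9) does not reach this height (z outside [9, 15.5]); After the difference (first − rest): none of the subtracted shapes is present at this height, so the r=10 sphere is unchanged — 1 connected region; the r=8.5 cylinder at (-1.5, 9) gives a regular 12-gon of circumradius 8.5 (constant along its height); Combining (union): the regions partially overlap (shared area 10.86 mm²), so overlapping operands fuse into one piece — 1 connected region; (whole slice rotated 25° about Z — lengths, areas and connectivity unchanged). Overall, the cross-section is a single solid region. Undo the 25° rotation: the query point maps to (2.707, -0.821) in the un-rotated model frame. The nearest boundary edge runs (3.41, 0.00)→(2.95, -1.71); distance from the point to it = 0.47 mm. The point is inside the cross-section, 0.47 mm from the nearest boundary — within the 0.8 mm shell band (2 × 0.4).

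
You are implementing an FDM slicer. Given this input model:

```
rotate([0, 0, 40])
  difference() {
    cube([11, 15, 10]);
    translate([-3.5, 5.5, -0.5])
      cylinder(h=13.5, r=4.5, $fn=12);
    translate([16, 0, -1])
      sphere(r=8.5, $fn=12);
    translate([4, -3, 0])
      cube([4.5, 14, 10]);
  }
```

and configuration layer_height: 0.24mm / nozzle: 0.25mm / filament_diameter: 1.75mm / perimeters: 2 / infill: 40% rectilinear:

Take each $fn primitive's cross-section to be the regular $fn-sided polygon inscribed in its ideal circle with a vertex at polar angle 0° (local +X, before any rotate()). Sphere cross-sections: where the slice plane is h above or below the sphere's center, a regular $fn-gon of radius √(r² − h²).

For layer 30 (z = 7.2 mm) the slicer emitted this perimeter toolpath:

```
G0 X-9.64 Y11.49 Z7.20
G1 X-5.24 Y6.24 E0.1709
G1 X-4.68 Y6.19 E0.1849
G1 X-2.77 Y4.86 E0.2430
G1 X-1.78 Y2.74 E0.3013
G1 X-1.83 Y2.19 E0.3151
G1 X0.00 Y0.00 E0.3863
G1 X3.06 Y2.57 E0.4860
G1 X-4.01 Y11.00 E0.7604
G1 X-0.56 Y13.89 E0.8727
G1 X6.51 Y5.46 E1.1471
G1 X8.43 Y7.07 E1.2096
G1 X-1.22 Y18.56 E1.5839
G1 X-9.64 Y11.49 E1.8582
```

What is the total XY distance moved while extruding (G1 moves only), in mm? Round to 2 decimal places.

Sum the Euclidean lengths of each G1 segment: total = 74.49 mm.

74.49 mm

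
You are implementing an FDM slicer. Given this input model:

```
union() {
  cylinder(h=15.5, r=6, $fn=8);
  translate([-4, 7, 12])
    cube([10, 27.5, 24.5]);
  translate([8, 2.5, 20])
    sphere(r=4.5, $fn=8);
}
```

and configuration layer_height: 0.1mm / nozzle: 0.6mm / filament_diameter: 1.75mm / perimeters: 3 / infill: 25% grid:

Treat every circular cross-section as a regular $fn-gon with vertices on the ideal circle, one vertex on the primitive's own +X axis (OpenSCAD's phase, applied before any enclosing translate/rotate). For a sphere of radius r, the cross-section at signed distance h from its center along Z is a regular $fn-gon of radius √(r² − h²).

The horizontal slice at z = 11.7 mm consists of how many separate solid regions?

At z = 11.7 mm: the r=6 cylinder contributes a regular 8-gon of circumradius 6; the cube at (-4, 7) does not reach this height (z outside [12, 36.5]); the sphere at (8, 2.5) is absent (|z−center|=8.300 > r=4.5); Combining (union): only the r=6 cylinder is present, so the union is just that shape — 1 connected region. The result has 1 disconnected region.

1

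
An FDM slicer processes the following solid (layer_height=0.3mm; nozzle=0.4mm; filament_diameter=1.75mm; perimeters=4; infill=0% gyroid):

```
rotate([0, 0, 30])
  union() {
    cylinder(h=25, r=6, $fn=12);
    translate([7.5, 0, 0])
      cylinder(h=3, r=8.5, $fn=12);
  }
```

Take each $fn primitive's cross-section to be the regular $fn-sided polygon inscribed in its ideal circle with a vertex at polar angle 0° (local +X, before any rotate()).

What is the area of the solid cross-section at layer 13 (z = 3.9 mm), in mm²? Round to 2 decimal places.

At z = 3.9 mm: the r=6 cylinder contributes a regular 12-gon of circumradius 6 (area = (12/2)·6.000²·sin(360°/12) = 108.00 mm²); the cylinder at (7.5, 0) is absent (z outside [0, 3]); Taking the union: only the r=6 cylinder is present, so the union is just that shape — area = 108.00 mm²; (whole slice rotated 30° about Z — lengths, areas and connectivity unchanged). Overall, the cross-section is a single solid region. Net area = 108.00 mm².

108.00 mm²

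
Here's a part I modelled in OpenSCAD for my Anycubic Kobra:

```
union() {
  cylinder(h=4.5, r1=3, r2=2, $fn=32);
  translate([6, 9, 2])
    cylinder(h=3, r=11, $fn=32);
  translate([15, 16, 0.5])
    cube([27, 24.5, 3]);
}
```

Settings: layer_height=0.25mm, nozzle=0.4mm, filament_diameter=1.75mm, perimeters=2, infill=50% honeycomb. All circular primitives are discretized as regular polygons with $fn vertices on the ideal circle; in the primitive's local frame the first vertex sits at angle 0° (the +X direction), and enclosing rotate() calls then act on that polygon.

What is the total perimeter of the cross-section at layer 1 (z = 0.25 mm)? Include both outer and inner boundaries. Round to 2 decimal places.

18.47 mm

At z = 0.25 mm: the cone contributes a regular 32-gon of circumradius 2.944 (interpolated between r1=3 and r2=2 at t=0.056) (perimeter = 2·32·2.944·sin(180°/32) = 18.47 mm); the cylinder at (6, 9) does not reach this height (z outside [2, 5]); the cube at (15, 16) is absent (z outside [0.5, 3.5]); Combining (union): only the cone is present, so the union is just that shape — boundary = 18.47 mm. Overall, the cross-section is a single solid region. Total boundary length (outer) = 18.47 mm.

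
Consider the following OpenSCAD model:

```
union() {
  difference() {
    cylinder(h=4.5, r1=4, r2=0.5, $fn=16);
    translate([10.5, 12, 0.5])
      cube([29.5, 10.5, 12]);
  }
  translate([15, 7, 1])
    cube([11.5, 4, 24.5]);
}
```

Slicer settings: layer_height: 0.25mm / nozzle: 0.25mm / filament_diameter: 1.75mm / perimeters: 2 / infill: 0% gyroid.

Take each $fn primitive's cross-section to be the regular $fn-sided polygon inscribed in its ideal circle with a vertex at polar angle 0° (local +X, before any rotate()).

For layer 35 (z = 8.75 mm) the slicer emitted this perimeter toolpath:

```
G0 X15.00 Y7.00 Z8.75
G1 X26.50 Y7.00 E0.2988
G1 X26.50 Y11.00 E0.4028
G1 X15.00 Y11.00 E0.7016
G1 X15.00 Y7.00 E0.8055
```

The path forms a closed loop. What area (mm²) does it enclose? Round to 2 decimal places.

Apply the shoelace formula to the sequence of (X, Y) vertices; enclosed area = 46.00 mm².

46.00 mm²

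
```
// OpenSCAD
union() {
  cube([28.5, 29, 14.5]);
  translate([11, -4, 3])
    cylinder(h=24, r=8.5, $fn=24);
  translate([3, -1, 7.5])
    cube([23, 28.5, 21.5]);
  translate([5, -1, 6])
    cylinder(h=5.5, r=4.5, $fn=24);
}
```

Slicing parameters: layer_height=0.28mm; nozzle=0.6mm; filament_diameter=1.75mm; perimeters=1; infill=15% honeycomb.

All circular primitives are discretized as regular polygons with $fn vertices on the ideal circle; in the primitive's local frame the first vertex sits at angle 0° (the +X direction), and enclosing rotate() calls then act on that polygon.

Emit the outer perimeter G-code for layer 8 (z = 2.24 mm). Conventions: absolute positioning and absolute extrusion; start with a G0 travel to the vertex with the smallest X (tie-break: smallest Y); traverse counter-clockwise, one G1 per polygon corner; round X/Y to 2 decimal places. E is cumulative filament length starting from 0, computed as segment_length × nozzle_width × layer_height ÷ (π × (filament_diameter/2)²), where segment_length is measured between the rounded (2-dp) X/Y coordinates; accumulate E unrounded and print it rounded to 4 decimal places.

G0 X0.00 Y0.00 Z2.24
G1 X28.50 Y0.00 E1.9906
G1 X28.50 Y29.00 E4.0162
G1 X0.00 Y29.00 E6.0068
G1 X0.00 Y0.00 E8.0323

At z = 2.24 mm: the 28.5×29 cube contributes its full rectangle; the cylinder at (11, -4) is not intersected at this z (z outside [3, 27]); the cube at (3, -1) does not reach this height (z outside [7.5, 29]); the cylinder at (5, -1) is absent (z outside [6, 11.5]); Combining (union): only the 28.5×29 cube is present, so the union is just that shape — 1 connected region. The outline is a single polygon with 4 vertices. Extrusion per mm of travel: 0.6 × 0.28 / (π × 0.875²) = 0.069846. Accumulating E over each segment gives final E = 8.0323.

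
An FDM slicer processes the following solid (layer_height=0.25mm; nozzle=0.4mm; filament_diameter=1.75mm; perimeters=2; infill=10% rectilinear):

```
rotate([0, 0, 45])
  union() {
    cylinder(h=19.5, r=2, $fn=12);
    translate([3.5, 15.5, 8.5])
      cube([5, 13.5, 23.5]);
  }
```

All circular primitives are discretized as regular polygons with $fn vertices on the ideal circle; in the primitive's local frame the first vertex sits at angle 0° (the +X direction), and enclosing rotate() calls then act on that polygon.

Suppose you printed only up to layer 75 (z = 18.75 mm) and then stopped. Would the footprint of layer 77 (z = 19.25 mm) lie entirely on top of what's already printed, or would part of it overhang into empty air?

Compare the two slices. At z = 18.75: the r=2 cylinder contributes a regular 12-gon of circumradius 2 (area = (12/2)·2.000²·sin(360°/12) = 12.00 mm²); the cube at (3.5, 15.5) is present — its section is the full 5×13.5 rectangle (area 67.50 mm²); Merging all regions: the 2 present regions are separate (no shared area or edge), so areas and boundary lengths simply add and each stays a separate island — area = 79.50 mm²; (rotated 45° about Z; rotation is an isometry so areas/perimeters/island counts are preserved). At z = 19.25: the r=2 cylinder contributes a regular 12-gon of circumradius 2 (area = (12/2)·2.000²·sin(360°/12) = 12.00 mm²); the 5×13.5 cube at (3.5, 15.5) contributes its full rectangle (area 67.50 mm²); Taking the union: the 2 present regions are separate (no shared area or edge), so areas and boundary lengths simply add and each stays a separate island — area = 79.50 mm²; (whole slice rotated 45° about Z — lengths, areas and connectivity unchanged). Checking containment: the cross-section at z = 19.25 is a subset of the cross-section at z = 18.75.

entirely on top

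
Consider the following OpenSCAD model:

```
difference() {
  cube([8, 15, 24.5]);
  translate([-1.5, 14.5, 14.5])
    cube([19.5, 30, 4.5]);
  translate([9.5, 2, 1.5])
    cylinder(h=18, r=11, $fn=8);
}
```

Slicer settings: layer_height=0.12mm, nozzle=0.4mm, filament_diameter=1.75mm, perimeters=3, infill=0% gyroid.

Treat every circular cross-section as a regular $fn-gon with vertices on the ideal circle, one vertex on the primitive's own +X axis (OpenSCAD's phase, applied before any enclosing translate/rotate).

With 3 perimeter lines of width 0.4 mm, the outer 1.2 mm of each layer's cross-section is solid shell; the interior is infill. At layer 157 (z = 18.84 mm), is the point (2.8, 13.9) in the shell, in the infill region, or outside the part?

shell

At z = 18.84 mm: the 8×15 cube contributes its full rectangle; the 19.5×30 cube at (-1.5, 14.5) contributes its full rectangle; the r=11 cylinder at (9.5, 2) gives a regular 8-gon of circumradius 11 (constant along its height); Subtracting the remaining from the first: starting from the 8×15 cube, the 19.5×30 cube at (-1.5, 14.5) partially overlaps it — only the 4.00 mm² overlap (of its 585.00 mm²) is removed, clipping the outline; the r=11 cylinder at (9.5, 2) partially overlaps it — only the 82.81 mm² overlap (of its 342.24 mm²) is removed, clipping the outline — 1 connected region. Overall, the cross-section is a single solid region. The nearest boundary edge runs (0.00, 14.50)→(8.00, 14.50); distance from the point to it = 0.60 mm. The point is inside the cross-section, 0.60 mm from the nearest boundary — within the 1.2 mm shell band (3 × 0.4).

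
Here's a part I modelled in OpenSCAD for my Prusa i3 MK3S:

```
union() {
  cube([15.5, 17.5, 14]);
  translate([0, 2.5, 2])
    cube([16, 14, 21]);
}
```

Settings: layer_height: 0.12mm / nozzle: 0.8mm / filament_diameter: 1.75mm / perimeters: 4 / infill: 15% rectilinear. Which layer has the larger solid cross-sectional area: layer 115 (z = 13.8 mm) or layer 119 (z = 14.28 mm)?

Layer 115 (z = 13.8): the cube is present — its section is the full 15.5×17.5 rectangle (area 271.25 mm²); the cube at (0, 2.5) is present — its section is the full 16×14 rectangle (area 224.00 mm²); Taking the union: the regions partially overlap — summed areas 495.25 mm² minus the doubly-counted overlap 217.00 mm² gives 278.25 mm² — area = 278.25 mm². So its area = 278.25 mm². Layer 119 (z = 14.28): the cube does not reach this height (z outside [0, 14]); the cube at (0, 2.5) is present — its section is the full 16×14 rectangle (area 224.00 mm²); Merging all regions: only the 16×14 cube at (0, 2.5) is present, so the union is just that shape — area = 224.00 mm². So its area = 224.00 mm². Layer 115 is larger (278.25 vs 224.00 mm²).

layer 115 (z = 13.8 mm)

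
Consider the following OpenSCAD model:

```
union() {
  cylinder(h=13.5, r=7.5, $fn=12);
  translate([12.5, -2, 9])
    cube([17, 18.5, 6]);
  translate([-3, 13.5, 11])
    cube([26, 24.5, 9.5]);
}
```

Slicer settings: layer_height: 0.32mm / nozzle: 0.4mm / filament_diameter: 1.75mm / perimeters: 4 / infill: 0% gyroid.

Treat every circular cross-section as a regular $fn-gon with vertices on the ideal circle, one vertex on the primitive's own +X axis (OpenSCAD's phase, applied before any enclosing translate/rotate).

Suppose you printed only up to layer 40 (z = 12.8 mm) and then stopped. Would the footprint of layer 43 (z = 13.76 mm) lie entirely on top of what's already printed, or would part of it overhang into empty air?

Compare the two slices. At z = 12.8: the cylinder: section is a regular 12-gon, circumradius r=7.5 (area = (12/2)·7.500²·sin(360°/12) = 168.75 mm²); the cube at (12.5, -2) is present — its section is the full 17×18.5 rectangle (area 314.50 mm²); the cube at (-3, 13.5) (footprint 26×24.5) is included at this height (area 637.00 mm²); Taking the union: the regions partially overlap — summed areas 1120.25 mm² minus the doubly-counted overlap 31.50 mm² gives 1088.75 mm² — area = 1088.75 mm². At z = 13.76: the cylinder does not reach this height (z outside [0, 13.5]); the 17×18.5 cube at (12.5, -2) contributes its full rectangle (area 314.50 mm²); the cube at (-3, 13.5) (footprint 26×24.5) is included at this height (area 637.00 mm²); Merging all regions: the regions partially overlap — summed areas 951.50 mm² minus the doubly-counted overlap 31.50 mm² gives 920.00 mm² — area = 920.00 mm². Checking containment: the cross-section at z = 13.76 is a subset of the cross-section at z = 12.8.

entirely on top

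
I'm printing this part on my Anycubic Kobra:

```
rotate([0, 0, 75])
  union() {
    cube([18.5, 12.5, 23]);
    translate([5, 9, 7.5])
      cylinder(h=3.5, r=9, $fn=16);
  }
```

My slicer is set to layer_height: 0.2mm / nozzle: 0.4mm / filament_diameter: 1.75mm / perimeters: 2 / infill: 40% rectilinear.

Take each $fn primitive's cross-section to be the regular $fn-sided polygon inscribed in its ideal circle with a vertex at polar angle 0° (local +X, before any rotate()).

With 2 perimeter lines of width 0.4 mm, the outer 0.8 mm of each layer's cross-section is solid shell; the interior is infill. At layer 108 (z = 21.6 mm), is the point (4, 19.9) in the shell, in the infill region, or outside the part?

At z = 21.6 mm: the 18.5×12.5 cube contributes its full rectangle; the cylinder at (5, 9) is not intersected at this z (z outside [7.5, 11]); Merging all regions: only the 18.5×12.5 cube is present, so the union is just that shape — 1 connected region; (whole slice rotated 75° about Z — lengths, areas and connectivity unchanged). Overall, the cross-section is a single solid region. Undo the 75° rotation: the query point maps to (20.257, 1.287) in the un-rotated model frame. The nearest boundary edge runs (18.50, 0.00)→(18.50, 12.50); distance from the point to it = 1.76 mm. The point is not inside any of the regions above, so it lies outside the cross-section (1.76 mm from the nearest boundary).

outside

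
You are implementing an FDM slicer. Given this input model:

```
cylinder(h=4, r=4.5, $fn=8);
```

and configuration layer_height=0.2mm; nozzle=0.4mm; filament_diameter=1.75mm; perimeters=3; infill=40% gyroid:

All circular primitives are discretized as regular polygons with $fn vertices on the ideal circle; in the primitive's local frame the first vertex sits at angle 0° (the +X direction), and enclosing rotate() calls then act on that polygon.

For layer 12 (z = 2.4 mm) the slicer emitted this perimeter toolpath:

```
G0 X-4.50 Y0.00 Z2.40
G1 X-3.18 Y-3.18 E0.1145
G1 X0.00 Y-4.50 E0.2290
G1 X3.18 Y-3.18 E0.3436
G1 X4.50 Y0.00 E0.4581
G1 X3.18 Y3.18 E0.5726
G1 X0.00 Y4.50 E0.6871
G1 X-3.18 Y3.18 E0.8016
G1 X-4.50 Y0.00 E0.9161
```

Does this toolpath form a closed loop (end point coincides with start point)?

yes

Start point (G0): (-4.50, 0.00). End point (last G1): the path returns to the start — closed.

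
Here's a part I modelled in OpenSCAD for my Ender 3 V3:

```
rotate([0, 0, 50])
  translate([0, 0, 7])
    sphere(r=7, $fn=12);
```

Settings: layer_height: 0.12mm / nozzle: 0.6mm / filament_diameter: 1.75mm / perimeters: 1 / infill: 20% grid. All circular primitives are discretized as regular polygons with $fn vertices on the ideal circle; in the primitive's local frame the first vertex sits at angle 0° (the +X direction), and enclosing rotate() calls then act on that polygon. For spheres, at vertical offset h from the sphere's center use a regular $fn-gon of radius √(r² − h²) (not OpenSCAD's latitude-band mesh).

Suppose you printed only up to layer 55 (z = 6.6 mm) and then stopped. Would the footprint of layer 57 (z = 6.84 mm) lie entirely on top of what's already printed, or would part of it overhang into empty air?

entirely on top

Compare the two slices. At z = 6.6: the r=7 sphere contributes a regular 12-gon of circumradius √(7²−0.4²) = 6.989 (area = (12/2)·6.989²·sin(360°/12) = 146.52 mm²); (rotated 50° about Z; rotation is an isometry so areas/perimeters/island counts are preserved). At z = 6.84: the r=7 sphere contributes a regular 12-gon of circumradius √(7²−0.16²) = 6.998 (area = (12/2)·6.998²·sin(360°/12) = 146.92 mm²); (rotated 50° about Z; rotation is an isometry so areas/perimeters/island counts are preserved). Checking containment: the cross-section at z = 6.84 is a subset of the cross-section at z = 6.6.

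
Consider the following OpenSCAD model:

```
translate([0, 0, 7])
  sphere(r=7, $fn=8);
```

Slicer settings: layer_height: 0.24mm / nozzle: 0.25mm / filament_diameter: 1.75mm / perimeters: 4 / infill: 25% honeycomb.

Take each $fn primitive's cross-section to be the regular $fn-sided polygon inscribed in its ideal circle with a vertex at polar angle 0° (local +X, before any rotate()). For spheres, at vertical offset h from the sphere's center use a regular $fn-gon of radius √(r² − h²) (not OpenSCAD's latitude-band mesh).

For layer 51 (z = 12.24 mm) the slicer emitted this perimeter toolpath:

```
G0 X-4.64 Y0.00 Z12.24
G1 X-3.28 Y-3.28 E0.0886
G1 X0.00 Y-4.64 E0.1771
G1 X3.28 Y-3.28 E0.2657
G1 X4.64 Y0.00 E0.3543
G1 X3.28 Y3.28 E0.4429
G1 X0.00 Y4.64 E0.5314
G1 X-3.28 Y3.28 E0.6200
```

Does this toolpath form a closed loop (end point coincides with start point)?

no

Start point (G0): (-4.64, 0.00). End point (last G1): the path does not return to the start — open.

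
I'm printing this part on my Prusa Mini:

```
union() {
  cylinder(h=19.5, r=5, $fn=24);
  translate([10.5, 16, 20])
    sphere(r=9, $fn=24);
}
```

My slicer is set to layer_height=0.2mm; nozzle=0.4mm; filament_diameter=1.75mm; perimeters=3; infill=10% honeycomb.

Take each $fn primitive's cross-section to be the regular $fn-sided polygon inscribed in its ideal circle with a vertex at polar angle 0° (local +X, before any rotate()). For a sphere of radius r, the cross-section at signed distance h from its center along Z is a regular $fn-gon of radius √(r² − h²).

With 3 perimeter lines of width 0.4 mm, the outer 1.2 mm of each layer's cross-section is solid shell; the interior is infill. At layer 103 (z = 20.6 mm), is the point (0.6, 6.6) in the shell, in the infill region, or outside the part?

At z = 20.6 mm: the cylinder does not reach this height (z outside [0, 19.5]); the sphere at (10.5, 16): section is a regular 24-gon, circumradius = √(r²−h²) = √(9²−0.6²) = 8.980; Combining (union): only the r=9 sphere at (10.5, 16) is present, so the union is just that shape — 1 connected region. Overall, the cross-section is a single solid region. The nearest boundary edge runs (2.72, 11.51)→(4.15, 9.65); distance from the point to it = 4.68 mm. The point is not inside any of the regions above, so it lies outside the cross-section (4.68 mm from the nearest boundary).

outside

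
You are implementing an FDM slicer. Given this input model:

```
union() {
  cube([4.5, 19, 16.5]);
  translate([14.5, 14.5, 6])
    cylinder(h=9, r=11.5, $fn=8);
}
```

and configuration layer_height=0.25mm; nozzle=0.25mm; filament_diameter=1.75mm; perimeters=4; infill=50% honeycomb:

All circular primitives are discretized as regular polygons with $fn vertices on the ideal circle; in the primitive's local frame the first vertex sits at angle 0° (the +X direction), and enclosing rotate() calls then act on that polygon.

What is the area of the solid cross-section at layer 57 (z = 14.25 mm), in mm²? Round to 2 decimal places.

454.13 mm²

At z = 14.25 mm: the cube is present — its section is the full 4.5×19 rectangle (area 85.50 mm²); the r=11.5 cylinder at (14.5, 14.5) gives a regular 8-gon of circumradius 11.5 (constant along its height) (area = (8/2)·11.500²·sin(360°/8) = 374.06 mm²); Taking the union: the regions partially overlap — summed areas 459.56 mm² minus the doubly-counted overlap 5.43 mm² gives 454.13 mm² — area = 454.13 mm². Overall, the cross-section is a single solid region. Net area = 454.13 mm².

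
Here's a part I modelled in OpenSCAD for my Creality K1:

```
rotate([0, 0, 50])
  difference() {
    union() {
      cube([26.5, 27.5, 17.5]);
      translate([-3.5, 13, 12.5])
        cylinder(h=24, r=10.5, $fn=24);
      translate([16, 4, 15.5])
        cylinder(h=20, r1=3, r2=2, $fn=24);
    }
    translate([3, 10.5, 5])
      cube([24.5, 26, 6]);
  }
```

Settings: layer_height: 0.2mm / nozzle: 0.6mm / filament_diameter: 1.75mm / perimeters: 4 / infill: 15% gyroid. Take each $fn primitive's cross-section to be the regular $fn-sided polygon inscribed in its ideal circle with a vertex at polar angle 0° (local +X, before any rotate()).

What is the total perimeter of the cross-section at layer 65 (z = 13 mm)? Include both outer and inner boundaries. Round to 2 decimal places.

128.43 mm

At z = 13 mm: the 26.5×27.5 cube contributes its full rectangle (perimeter 108.00 mm); the r=10.5 cylinder at (-3.5, 13) gives a regular 24-gon of circumradius 10.5 (constant along its height) (perimeter = 2·24·10.500·sin(180°/24) = 65.79 mm); the cone at (16, 4) is not intersected at this z (z outside [15.5, 35.5]); Combining (union): the regions partially overlap (shared area 99.49 mm²), so the edge portions inside another operand are dropped and the merged outline is re-measured after clipping — boundary = 128.43 mm; the cube at (3, 10.5) is not intersected at this z (z outside [5, 11]); After the difference (first − rest): none of the subtracted shapes is present at this height, so that combined region is unchanged — boundary = 128.43 mm; (rotated 50° about Z; rotation is an isometry so areas/perimeters/island counts are preserved). Overall, the cross-section is a single solid region. Total boundary length (outer) = 128.43 mm.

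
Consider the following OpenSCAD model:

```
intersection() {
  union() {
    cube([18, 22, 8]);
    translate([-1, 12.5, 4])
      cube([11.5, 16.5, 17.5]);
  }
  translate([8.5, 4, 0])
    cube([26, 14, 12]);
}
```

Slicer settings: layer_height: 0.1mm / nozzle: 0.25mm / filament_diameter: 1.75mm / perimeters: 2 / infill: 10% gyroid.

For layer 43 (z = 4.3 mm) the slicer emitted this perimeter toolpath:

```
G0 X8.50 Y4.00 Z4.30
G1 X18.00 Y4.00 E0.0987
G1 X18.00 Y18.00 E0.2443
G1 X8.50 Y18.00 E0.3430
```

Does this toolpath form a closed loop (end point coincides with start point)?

no

Start point (G0): (8.50, 4.00). End point (last G1): the path does not return to the start — open.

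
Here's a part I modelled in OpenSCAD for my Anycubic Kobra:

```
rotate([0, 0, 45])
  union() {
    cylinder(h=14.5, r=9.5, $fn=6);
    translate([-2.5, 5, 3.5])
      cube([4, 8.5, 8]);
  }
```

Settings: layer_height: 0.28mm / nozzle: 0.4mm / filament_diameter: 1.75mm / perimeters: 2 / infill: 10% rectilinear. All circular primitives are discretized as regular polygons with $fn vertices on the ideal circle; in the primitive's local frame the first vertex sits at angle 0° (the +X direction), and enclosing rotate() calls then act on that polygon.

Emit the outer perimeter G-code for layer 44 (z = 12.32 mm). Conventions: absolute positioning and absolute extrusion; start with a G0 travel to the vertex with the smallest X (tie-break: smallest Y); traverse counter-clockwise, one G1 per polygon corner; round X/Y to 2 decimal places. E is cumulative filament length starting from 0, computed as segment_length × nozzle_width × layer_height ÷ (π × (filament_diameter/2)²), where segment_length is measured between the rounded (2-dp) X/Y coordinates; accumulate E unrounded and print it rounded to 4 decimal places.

G0 X-9.18 Y2.46 Z12.32
G1 X-6.72 Y-6.72 E0.4425
G1 X2.46 Y-9.18 E0.8851
G1 X9.18 Y-2.46 E1.3276
G1 X6.72 Y6.72 E1.7701
G1 X-2.46 Y9.18 E2.2127
G1 X-9.18 Y2.46 E2.6552

At z = 12.32 mm: the r=9.5 cylinder contributes a regular 6-gon of circumradius 9.5; the cube at (-2.5, 5) is not intersected at this z (z outside [3.5, 11.5]); Merging all regions: only the r=9.5 cylinder is present, so the union is just that shape — 1 connected region; (whole slice rotated 45° about Z — lengths, areas and connectivity unchanged). The outline is a single polygon with 6 vertices. Extrusion per mm of travel: 0.4 × 0.28 / (π × 0.875²) = 0.046564. Accumulating E over each segment gives final E = 2.6552.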